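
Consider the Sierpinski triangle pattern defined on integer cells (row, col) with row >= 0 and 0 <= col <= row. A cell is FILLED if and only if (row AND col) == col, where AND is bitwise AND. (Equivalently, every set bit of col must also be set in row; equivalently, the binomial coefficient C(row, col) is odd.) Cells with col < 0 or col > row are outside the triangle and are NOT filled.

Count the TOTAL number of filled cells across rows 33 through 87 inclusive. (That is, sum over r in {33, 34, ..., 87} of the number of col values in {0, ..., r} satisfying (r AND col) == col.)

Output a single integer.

r33=100001 pc2: +4 =4
r34=100010 pc2: +4 =8
r35=100011 pc3: +8 =16
r36=100100 pc2: +4 =20
r37=100101 pc3: +8 =28
r38=100110 pc3: +8 =36
r39=100111 pc4: +16 =52
r40=101000 pc2: +4 =56
r41=101001 pc3: +8 =64
r42=101010 pc3: +8 =72
r43=101011 pc4: +16 =88
r44=101100 pc3: +8 =96
r45=101101 pc4: +16 =112
r46=101110 pc4: +16 =128
r47=101111 pc5: +32 =160
r48=110000 pc2: +4 =164
r49=110001 pc3: +8 =172
r50=110010 pc3: +8 =180
r51=110011 pc4: +16 =196
r52=110100 pc3: +8 =204
r53=110101 pc4: +16 =220
r54=110110 pc4: +16 =236
r55=110111 pc5: +32 =268
r56=111000 pc3: +8 =276
r57=111001 pc4: +16 =292
r58=111010 pc4: +16 =308
r59=111011 pc5: +32 =340
r60=111100 pc4: +16 =356
r61=111101 pc5: +32 =388
r62=111110 pc5: +32 =420
r63=111111 pc6: +64 =484
r64=1000000 pc1: +2 =486
r65=1000001 pc2: +4 =490
r66=1000010 pc2: +4 =494
r67=1000011 pc3: +8 =502
r68=1000100 pc2: +4 =506
r69=1000101 pc3: +8 =514
r70=1000110 pc3: +8 =522
r71=1000111 pc4: +16 =538
r72=1001000 pc2: +4 =542
r73=1001001 pc3: +8 =550
r74=1001010 pc3: +8 =558
r75=1001011 pc4: +16 =574
r76=1001100 pc3: +8 =582
r77=1001101 pc4: +16 =598
r78=1001110 pc4: +16 =614
r79=1001111 pc5: +32 =646
r80=1010000 pc2: +4 =650
r81=1010001 pc3: +8 =658
r82=1010010 pc3: +8 =666
r83=1010011 pc4: +16 =682
r84=1010100 pc3: +8 =690
r85=1010101 pc4: +16 =706
r86=1010110 pc4: +16 =722
r87=1010111 pc5: +32 =754

Answer: 754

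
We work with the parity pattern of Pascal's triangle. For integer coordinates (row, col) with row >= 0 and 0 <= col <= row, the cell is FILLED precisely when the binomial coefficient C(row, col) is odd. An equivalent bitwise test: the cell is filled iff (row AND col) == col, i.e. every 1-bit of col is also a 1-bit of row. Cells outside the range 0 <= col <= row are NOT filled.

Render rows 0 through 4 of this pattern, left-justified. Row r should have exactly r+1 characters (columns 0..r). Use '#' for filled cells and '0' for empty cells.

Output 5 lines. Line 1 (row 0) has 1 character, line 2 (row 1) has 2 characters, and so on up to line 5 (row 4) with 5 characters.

r0=0: #
r1=1: ##
r2=10: #0#
r3=11: ####
r4=100: #000#

Answer: #
##
#0#
####
#000#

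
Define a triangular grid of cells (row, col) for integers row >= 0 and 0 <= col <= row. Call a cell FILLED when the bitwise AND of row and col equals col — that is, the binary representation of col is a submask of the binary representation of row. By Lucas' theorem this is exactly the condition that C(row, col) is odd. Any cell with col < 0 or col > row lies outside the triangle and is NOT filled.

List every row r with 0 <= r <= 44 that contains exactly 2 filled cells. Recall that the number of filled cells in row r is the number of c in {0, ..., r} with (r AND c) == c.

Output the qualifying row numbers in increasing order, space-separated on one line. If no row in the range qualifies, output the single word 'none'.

Row r has 2^popcount(r) filled cells, so we need popcount(r) = log2(2) = 1.
Scan r = 0..44 and keep those with exactly 1 one-bits:
r=0=0 popcount=0 -> skip
r=1=1 popcount=1 -> KEEP
r=2=10 popcount=1 -> KEEP
r=3=11 popcount=2 -> skip
r=4=100 popcount=1 -> KEEP
r=5=101 popcount=2 -> skip
r=6=110 popcount=2 -> skip
r=7=111 popcount=3 -> skip
r=8=1000 popcount=1 -> KEEP
r=9=1001 popcount=2 -> skip
r=10=1010 popcount=2 -> skip
r=11=1011 popcount=3 -> skip
r=12=1100 popcount=2 -> skip
r=13=1101 popcount=3 -> skip
r=14=1110 popcount=3 -> skip
r=15=1111 popcount=4 -> skip
r=16=10000 popcount=1 -> KEEP
r=17=10001 popcount=2 -> skip
r=18=10010 popcount=2 -> skip
r=19=10011 popcount=3 -> skip
r=20=10100 popcount=2 -> skip
r=21=10101 popcount=3 -> skip
r=22=10110 popcount=3 -> skip
r=23=10111 popcount=4 -> skip
r=24=11000 popcount=2 -> skip
r=25=11001 popcount=3 -> skip
r=26=11010 popcount=3 -> skip
r=27=11011 popcount=4 -> skip
r=28=11100 popcount=3 -> skip
r=29=11101 popcount=4 -> skip
r=30=11110 popcount=4 -> skip
r=31=11111 popcount=5 -> skip
r=32=100000 popcount=1 -> KEEP
r=33=100001 popcount=2 -> skip
r=34=100010 popcount=2 -> skip
r=35=100011 popcount=3 -> skip
r=36=100100 popcount=2 -> skip
r=37=100101 popcount=3 -> skip
r=38=100110 popcount=3 -> skip
r=39=100111 popcount=4 -> skip
r=40=101000 popcount=2 -> skip
r=41=101001 popcount=3 -> skip
r=42=101010 popcount=3 -> skip
r=43=101011 popcount=4 -> skip
r=44=101100 popcount=3 -> skip
Kept rows: 1 2 4 8 16 32

Answer: 1 2 4 8 16 32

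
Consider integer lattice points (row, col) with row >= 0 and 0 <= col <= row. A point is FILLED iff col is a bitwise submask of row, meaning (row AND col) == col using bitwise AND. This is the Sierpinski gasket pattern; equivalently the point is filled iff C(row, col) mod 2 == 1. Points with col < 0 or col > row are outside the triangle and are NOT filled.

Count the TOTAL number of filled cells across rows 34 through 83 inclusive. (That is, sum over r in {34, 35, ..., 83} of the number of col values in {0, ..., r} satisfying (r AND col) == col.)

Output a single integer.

r34=100010 pc2: +4 =4
r35=100011 pc3: +8 =12
r36=100100 pc2: +4 =16
r37=100101 pc3: +8 =24
r38=100110 pc3: +8 =32
r39=100111 pc4: +16 =48
r40=101000 pc2: +4 =52
r41=101001 pc3: +8 =60
r42=101010 pc3: +8 =68
r43=101011 pc4: +16 =84
r44=101100 pc3: +8 =92
r45=101101 pc4: +16 =108
r46=101110 pc4: +16 =124
r47=101111 pc5: +32 =156
r48=110000 pc2: +4 =160
r49=110001 pc3: +8 =168
r50=110010 pc3: +8 =176
r51=110011 pc4: +16 =192
r52=110100 pc3: +8 =200
r53=110101 pc4: +16 =216
r54=110110 pc4: +16 =232
r55=110111 pc5: +32 =264
r56=111000 pc3: +8 =272
r57=111001 pc4: +16 =288
r58=111010 pc4: +16 =304
r59=111011 pc5: +32 =336
r60=111100 pc4: +16 =352
r61=111101 pc5: +32 =384
r62=111110 pc5: +32 =416
r63=111111 pc6: +64 =480
r64=1000000 pc1: +2 =482
r65=1000001 pc2: +4 =486
r66=1000010 pc2: +4 =490
r67=1000011 pc3: +8 =498
r68=1000100 pc2: +4 =502
r69=1000101 pc3: +8 =510
r70=1000110 pc3: +8 =518
r71=1000111 pc4: +16 =534
r72=1001000 pc2: +4 =538
r73=1001001 pc3: +8 =546
r74=1001010 pc3: +8 =554
r75=1001011 pc4: +16 =570
r76=1001100 pc3: +8 =578
r77=1001101 pc4: +16 =594
r78=1001110 pc4: +16 =610
r79=1001111 pc5: +32 =642
r80=1010000 pc2: +4 =646
r81=1010001 pc3: +8 =654
r82=1010010 pc3: +8 =662
r83=1010011 pc4: +16 =678

Answer: 678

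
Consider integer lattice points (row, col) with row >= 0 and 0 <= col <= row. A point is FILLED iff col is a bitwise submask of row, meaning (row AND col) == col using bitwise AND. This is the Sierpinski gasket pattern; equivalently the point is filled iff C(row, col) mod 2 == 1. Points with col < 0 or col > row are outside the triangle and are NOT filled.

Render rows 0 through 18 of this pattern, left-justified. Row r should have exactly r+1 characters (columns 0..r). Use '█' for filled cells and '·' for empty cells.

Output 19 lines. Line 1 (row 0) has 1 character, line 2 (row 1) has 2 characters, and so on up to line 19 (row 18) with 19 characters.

Answer: █
██
█·█
████
█···█
██··██
█·█·█·█
████████
█·······█
██······██
█·█·····█·█
████····████
█···█···█···█
██··██··██··██
█·█·█·█·█·█·█·█
████████████████
█···············█
██··············██
█·█·············█·█

Derivation:
r0=0: █
r1=1: ██
r2=10: █·█
r3=11: ████
r4=100: █···█
r5=101: ██··██
r6=110: █·█·█·█
r7=111: ████████
r8=1000: █·······█
r9=1001: ██······██
r10=1010: █·█·····█·█
r11=1011: ████····████
r12=1100: █···█···█···█
r13=1101: ██··██··██··██
r14=1110: █·█·█·█·█·█·█·█
r15=1111: ████████████████
r16=10000: █···············█
r17=10001: ██··············██
r18=10010: █·█·············█·█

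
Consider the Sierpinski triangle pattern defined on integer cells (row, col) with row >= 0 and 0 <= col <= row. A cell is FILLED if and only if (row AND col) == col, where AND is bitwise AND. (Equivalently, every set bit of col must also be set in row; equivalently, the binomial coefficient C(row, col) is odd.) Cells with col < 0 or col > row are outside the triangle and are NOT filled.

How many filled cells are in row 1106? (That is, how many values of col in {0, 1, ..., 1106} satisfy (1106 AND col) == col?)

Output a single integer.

1106 in binary = 10001010010
popcount(1106) = number of 1-bits in 10001010010 = 4
A col c satisfies (1106 AND c) == c iff every set bit of c is also set in 1106; each of the 4 set bits of 1106 can independently be on or off in c.
count = 2^4 = 16

Answer: 16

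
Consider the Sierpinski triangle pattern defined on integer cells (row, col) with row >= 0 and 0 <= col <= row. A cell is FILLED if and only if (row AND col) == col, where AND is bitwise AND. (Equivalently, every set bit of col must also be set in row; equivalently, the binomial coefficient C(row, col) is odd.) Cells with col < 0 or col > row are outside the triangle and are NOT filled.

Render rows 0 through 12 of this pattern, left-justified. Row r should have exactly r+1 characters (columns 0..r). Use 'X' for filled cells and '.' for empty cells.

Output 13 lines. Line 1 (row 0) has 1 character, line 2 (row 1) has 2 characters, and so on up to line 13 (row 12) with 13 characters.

r0=0: X
r1=1: XX
r2=10: X.X
r3=11: XXXX
r4=100: X...X
r5=101: XX..XX
r6=110: X.X.X.X
r7=111: XXXXXXXX
r8=1000: X.......X
r9=1001: XX......XX
r10=1010: X.X.....X.X
r11=1011: XXXX....XXXX
r12=1100: X...X...X...X

Answer: X
XX
X.X
XXXX
X...X
XX..XX
X.X.X.X
XXXXXXXX
X.......X
XX......XX
X.X.....X.X
XXXX....XXXX
X...X...X...X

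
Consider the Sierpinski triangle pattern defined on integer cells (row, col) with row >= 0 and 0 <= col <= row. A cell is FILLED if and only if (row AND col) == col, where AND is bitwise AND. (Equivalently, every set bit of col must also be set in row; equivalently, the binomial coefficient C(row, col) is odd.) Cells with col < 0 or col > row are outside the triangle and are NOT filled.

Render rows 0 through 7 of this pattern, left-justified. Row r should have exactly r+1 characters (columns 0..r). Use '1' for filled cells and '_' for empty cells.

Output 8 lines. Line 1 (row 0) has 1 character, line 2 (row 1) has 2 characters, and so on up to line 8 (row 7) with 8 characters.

r0=0: 1
r1=1: 11
r2=10: 1_1
r3=11: 1111
r4=100: 1___1
r5=101: 11__11
r6=110: 1_1_1_1
r7=111: 11111111

Answer: 1
11
1_1
1111
1___1
11__11
1_1_1_1
11111111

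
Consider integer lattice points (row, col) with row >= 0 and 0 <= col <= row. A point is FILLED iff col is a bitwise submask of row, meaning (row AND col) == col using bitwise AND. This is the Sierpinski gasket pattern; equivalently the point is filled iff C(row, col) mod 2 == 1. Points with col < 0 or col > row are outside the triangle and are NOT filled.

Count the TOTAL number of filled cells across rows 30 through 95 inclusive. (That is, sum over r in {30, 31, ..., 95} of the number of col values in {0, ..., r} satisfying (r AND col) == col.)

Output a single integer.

r30=11110 pc4: +16 =16
r31=11111 pc5: +32 =48
r32=100000 pc1: +2 =50
r33=100001 pc2: +4 =54
r34=100010 pc2: +4 =58
r35=100011 pc3: +8 =66
r36=100100 pc2: +4 =70
r37=100101 pc3: +8 =78
r38=100110 pc3: +8 =86
r39=100111 pc4: +16 =102
r40=101000 pc2: +4 =106
r41=101001 pc3: +8 =114
r42=101010 pc3: +8 =122
r43=101011 pc4: +16 =138
r44=101100 pc3: +8 =146
r45=101101 pc4: +16 =162
r46=101110 pc4: +16 =178
r47=101111 pc5: +32 =210
r48=110000 pc2: +4 =214
r49=110001 pc3: +8 =222
r50=110010 pc3: +8 =230
r51=110011 pc4: +16 =246
r52=110100 pc3: +8 =254
r53=110101 pc4: +16 =270
r54=110110 pc4: +16 =286
r55=110111 pc5: +32 =318
r56=111000 pc3: +8 =326
r57=111001 pc4: +16 =342
r58=111010 pc4: +16 =358
r59=111011 pc5: +32 =390
r60=111100 pc4: +16 =406
r61=111101 pc5: +32 =438
r62=111110 pc5: +32 =470
r63=111111 pc6: +64 =534
r64=1000000 pc1: +2 =536
r65=1000001 pc2: +4 =540
r66=1000010 pc2: +4 =544
r67=1000011 pc3: +8 =552
r68=1000100 pc2: +4 =556
r69=1000101 pc3: +8 =564
r70=1000110 pc3: +8 =572
r71=1000111 pc4: +16 =588
r72=1001000 pc2: +4 =592
r73=1001001 pc3: +8 =600
r74=1001010 pc3: +8 =608
r75=1001011 pc4: +16 =624
r76=1001100 pc3: +8 =632
r77=1001101 pc4: +16 =648
r78=1001110 pc4: +16 =664
r79=1001111 pc5: +32 =696
r80=1010000 pc2: +4 =700
r81=1010001 pc3: +8 =708
r82=1010010 pc3: +8 =716
r83=1010011 pc4: +16 =732
r84=1010100 pc3: +8 =740
r85=1010101 pc4: +16 =756
r86=1010110 pc4: +16 =772
r87=1010111 pc5: +32 =804
r88=1011000 pc3: +8 =812
r89=1011001 pc4: +16 =828
r90=1011010 pc4: +16 =844
r91=1011011 pc5: +32 =876
r92=1011100 pc4: +16 =892
r93=1011101 pc5: +32 =924
r94=1011110 pc5: +32 =956
r95=1011111 pc6: +64 =1020

Answer: 1020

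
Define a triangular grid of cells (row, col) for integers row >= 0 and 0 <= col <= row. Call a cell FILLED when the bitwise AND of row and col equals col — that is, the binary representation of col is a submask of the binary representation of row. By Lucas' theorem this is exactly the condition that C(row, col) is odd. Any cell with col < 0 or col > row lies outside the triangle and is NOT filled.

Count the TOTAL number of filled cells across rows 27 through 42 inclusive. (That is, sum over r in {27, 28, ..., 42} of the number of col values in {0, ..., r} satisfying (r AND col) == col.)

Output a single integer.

Answer: 162

Derivation:
r27=11011 pc4: +16 =16
r28=11100 pc3: +8 =24
r29=11101 pc4: +16 =40
r30=11110 pc4: +16 =56
r31=11111 pc5: +32 =88
r32=100000 pc1: +2 =90
r33=100001 pc2: +4 =94
r34=100010 pc2: +4 =98
r35=100011 pc3: +8 =106
r36=100100 pc2: +4 =110
r37=100101 pc3: +8 =118
r38=100110 pc3: +8 =126
r39=100111 pc4: +16 =142
r40=101000 pc2: +4 =146
r41=101001 pc3: +8 =154
r42=101010 pc3: +8 =162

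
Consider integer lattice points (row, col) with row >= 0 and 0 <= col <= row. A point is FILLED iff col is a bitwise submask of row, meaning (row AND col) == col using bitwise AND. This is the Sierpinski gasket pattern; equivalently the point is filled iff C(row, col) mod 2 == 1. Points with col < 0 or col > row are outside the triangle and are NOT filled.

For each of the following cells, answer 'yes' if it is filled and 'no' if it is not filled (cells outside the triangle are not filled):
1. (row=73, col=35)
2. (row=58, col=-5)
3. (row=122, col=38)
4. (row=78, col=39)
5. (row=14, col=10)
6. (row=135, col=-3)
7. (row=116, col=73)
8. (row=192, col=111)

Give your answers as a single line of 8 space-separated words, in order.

Answer: no no no no yes no no no

Derivation:
(73,35): row=0b1001001, col=0b100011, row AND col = 0b1 = 1; 1 != 35 -> empty
(58,-5): col outside [0, 58] -> not filled
(122,38): row=0b1111010, col=0b100110, row AND col = 0b100010 = 34; 34 != 38 -> empty
(78,39): row=0b1001110, col=0b100111, row AND col = 0b110 = 6; 6 != 39 -> empty
(14,10): row=0b1110, col=0b1010, row AND col = 0b1010 = 10; 10 == 10 -> filled
(135,-3): col outside [0, 135] -> not filled
(116,73): row=0b1110100, col=0b1001001, row AND col = 0b1000000 = 64; 64 != 73 -> empty
(192,111): row=0b11000000, col=0b1101111, row AND col = 0b1000000 = 64; 64 != 111 -> empty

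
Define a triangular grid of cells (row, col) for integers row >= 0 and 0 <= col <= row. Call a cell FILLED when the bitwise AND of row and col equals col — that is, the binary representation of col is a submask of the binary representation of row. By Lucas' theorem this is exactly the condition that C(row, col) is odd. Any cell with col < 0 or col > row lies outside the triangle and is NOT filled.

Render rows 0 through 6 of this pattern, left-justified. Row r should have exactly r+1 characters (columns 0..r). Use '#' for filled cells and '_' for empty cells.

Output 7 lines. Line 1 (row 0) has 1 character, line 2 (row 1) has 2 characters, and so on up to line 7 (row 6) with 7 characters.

Answer: #
##
#_#
####
#___#
##__##
#_#_#_#

Derivation:
r0=0: #
r1=1: ##
r2=10: #_#
r3=11: ####
r4=100: #___#
r5=101: ##__##
r6=110: #_#_#_#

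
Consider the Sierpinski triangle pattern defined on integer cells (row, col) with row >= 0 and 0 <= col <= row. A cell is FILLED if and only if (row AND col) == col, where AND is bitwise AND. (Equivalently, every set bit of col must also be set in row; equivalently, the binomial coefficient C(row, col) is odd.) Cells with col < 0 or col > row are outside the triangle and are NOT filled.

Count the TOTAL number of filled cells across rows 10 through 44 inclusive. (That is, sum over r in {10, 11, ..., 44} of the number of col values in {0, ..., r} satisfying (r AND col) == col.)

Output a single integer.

r10=1010 pc2: +4 =4
r11=1011 pc3: +8 =12
r12=1100 pc2: +4 =16
r13=1101 pc3: +8 =24
r14=1110 pc3: +8 =32
r15=1111 pc4: +16 =48
r16=10000 pc1: +2 =50
r17=10001 pc2: +4 =54
r18=10010 pc2: +4 =58
r19=10011 pc3: +8 =66
r20=10100 pc2: +4 =70
r21=10101 pc3: +8 =78
r22=10110 pc3: +8 =86
r23=10111 pc4: +16 =102
r24=11000 pc2: +4 =106
r25=11001 pc3: +8 =114
r26=11010 pc3: +8 =122
r27=11011 pc4: +16 =138
r28=11100 pc3: +8 =146
r29=11101 pc4: +16 =162
r30=11110 pc4: +16 =178
r31=11111 pc5: +32 =210
r32=100000 pc1: +2 =212
r33=100001 pc2: +4 =216
r34=100010 pc2: +4 =220
r35=100011 pc3: +8 =228
r36=100100 pc2: +4 =232
r37=100101 pc3: +8 =240
r38=100110 pc3: +8 =248
r39=100111 pc4: +16 =264
r40=101000 pc2: +4 =268
r41=101001 pc3: +8 =276
r42=101010 pc3: +8 =284
r43=101011 pc4: +16 =300
r44=101100 pc3: +8 =308

Answer: 308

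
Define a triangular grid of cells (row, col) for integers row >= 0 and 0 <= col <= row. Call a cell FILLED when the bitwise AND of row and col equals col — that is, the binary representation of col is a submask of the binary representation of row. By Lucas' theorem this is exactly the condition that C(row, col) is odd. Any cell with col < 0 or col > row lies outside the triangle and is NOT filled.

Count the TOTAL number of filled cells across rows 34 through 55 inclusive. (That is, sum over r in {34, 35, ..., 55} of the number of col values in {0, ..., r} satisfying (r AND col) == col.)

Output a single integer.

r34=100010 pc2: +4 =4
r35=100011 pc3: +8 =12
r36=100100 pc2: +4 =16
r37=100101 pc3: +8 =24
r38=100110 pc3: +8 =32
r39=100111 pc4: +16 =48
r40=101000 pc2: +4 =52
r41=101001 pc3: +8 =60
r42=101010 pc3: +8 =68
r43=101011 pc4: +16 =84
r44=101100 pc3: +8 =92
r45=101101 pc4: +16 =108
r46=101110 pc4: +16 =124
r47=101111 pc5: +32 =156
r48=110000 pc2: +4 =160
r49=110001 pc3: +8 =168
r50=110010 pc3: +8 =176
r51=110011 pc4: +16 =192
r52=110100 pc3: +8 =200
r53=110101 pc4: +16 =216
r54=110110 pc4: +16 =232
r55=110111 pc5: +32 =264

Answer: 264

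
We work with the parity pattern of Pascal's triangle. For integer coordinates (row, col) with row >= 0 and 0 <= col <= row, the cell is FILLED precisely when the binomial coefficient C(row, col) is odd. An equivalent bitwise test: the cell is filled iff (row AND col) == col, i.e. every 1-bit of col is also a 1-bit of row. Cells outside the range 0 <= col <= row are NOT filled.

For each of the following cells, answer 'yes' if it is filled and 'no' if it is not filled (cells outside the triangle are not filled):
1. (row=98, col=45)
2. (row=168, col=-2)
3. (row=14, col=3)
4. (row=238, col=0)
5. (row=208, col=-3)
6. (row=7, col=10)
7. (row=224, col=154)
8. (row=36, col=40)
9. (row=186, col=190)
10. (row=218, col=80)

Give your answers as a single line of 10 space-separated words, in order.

(98,45): row=0b1100010, col=0b101101, row AND col = 0b100000 = 32; 32 != 45 -> empty
(168,-2): col outside [0, 168] -> not filled
(14,3): row=0b1110, col=0b11, row AND col = 0b10 = 2; 2 != 3 -> empty
(238,0): row=0b11101110, col=0b0, row AND col = 0b0 = 0; 0 == 0 -> filled
(208,-3): col outside [0, 208] -> not filled
(7,10): col outside [0, 7] -> not filled
(224,154): row=0b11100000, col=0b10011010, row AND col = 0b10000000 = 128; 128 != 154 -> empty
(36,40): col outside [0, 36] -> not filled
(186,190): col outside [0, 186] -> not filled
(218,80): row=0b11011010, col=0b1010000, row AND col = 0b1010000 = 80; 80 == 80 -> filled

Answer: no no no yes no no no no no yes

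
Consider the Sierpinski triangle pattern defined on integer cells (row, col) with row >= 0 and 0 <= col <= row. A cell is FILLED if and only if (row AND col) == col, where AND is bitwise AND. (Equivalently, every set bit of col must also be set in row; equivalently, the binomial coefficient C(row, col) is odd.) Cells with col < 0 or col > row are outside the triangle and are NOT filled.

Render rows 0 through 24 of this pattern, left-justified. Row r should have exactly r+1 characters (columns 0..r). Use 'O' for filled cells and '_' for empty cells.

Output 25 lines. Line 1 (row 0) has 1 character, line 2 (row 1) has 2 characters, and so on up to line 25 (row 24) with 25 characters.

Answer: O
OO
O_O
OOOO
O___O
OO__OO
O_O_O_O
OOOOOOOO
O_______O
OO______OO
O_O_____O_O
OOOO____OOOO
O___O___O___O
OO__OO__OO__OO
O_O_O_O_O_O_O_O
OOOOOOOOOOOOOOOO
O_______________O
OO______________OO
O_O_____________O_O
OOOO____________OOOO
O___O___________O___O
OO__OO__________OO__OO
O_O_O_O_________O_O_O_O
OOOOOOOO________OOOOOOOO
O_______O_______O_______O

Derivation:
r0=0: O
r1=1: OO
r2=10: O_O
r3=11: OOOO
r4=100: O___O
r5=101: OO__OO
r6=110: O_O_O_O
r7=111: OOOOOOOO
r8=1000: O_______O
r9=1001: OO______OO
r10=1010: O_O_____O_O
r11=1011: OOOO____OOOO
r12=1100: O___O___O___O
r13=1101: OO__OO__OO__OO
r14=1110: O_O_O_O_O_O_O_O
r15=1111: OOOOOOOOOOOOOOOO
r16=10000: O_______________O
r17=10001: OO______________OO
r18=10010: O_O_____________O_O
r19=10011: OOOO____________OOOO
r20=10100: O___O___________O___O
r21=10101: OO__OO__________OO__OO
r22=10110: O_O_O_O_________O_O_O_O
r23=10111: OOOOOOOO________OOOOOOOO
r24=11000: O_______O_______O_______O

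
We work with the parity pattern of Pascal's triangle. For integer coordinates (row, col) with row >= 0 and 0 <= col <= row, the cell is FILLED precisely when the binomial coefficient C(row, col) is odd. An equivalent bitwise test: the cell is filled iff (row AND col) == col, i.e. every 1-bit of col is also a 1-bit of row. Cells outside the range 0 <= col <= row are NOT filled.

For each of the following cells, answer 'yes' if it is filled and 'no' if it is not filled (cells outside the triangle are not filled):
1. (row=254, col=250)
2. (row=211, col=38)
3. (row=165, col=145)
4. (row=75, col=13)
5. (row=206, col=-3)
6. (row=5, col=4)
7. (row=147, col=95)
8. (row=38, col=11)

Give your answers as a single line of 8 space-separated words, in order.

(254,250): row=0b11111110, col=0b11111010, row AND col = 0b11111010 = 250; 250 == 250 -> filled
(211,38): row=0b11010011, col=0b100110, row AND col = 0b10 = 2; 2 != 38 -> empty
(165,145): row=0b10100101, col=0b10010001, row AND col = 0b10000001 = 129; 129 != 145 -> empty
(75,13): row=0b1001011, col=0b1101, row AND col = 0b1001 = 9; 9 != 13 -> empty
(206,-3): col outside [0, 206] -> not filled
(5,4): row=0b101, col=0b100, row AND col = 0b100 = 4; 4 == 4 -> filled
(147,95): row=0b10010011, col=0b1011111, row AND col = 0b10011 = 19; 19 != 95 -> empty
(38,11): row=0b100110, col=0b1011, row AND col = 0b10 = 2; 2 != 11 -> empty

Answer: yes no no no no yes no no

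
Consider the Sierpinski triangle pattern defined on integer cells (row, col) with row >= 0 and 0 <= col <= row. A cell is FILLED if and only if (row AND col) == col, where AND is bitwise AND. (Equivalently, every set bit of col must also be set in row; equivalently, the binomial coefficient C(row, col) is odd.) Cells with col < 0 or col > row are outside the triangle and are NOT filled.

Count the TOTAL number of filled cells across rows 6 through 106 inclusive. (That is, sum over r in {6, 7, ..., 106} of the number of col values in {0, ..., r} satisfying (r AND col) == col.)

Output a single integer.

Answer: 1348

Derivation:
r6=110 pc2: +4 =4
r7=111 pc3: +8 =12
r8=1000 pc1: +2 =14
r9=1001 pc2: +4 =18
r10=1010 pc2: +4 =22
r11=1011 pc3: +8 =30
r12=1100 pc2: +4 =34
r13=1101 pc3: +8 =42
r14=1110 pc3: +8 =50
r15=1111 pc4: +16 =66
r16=10000 pc1: +2 =68
r17=10001 pc2: +4 =72
r18=10010 pc2: +4 =76
r19=10011 pc3: +8 =84
r20=10100 pc2: +4 =88
r21=10101 pc3: +8 =96
r22=10110 pc3: +8 =104
r23=10111 pc4: +16 =120
r24=11000 pc2: +4 =124
r25=11001 pc3: +8 =132
r26=11010 pc3: +8 =140
r27=11011 pc4: +16 =156
r28=11100 pc3: +8 =164
r29=11101 pc4: +16 =180
r30=11110 pc4: +16 =196
r31=11111 pc5: +32 =228
r32=100000 pc1: +2 =230
r33=100001 pc2: +4 =234
r34=100010 pc2: +4 =238
r35=100011 pc3: +8 =246
r36=100100 pc2: +4 =250
r37=100101 pc3: +8 =258
r38=100110 pc3: +8 =266
r39=100111 pc4: +16 =282
r40=101000 pc2: +4 =286
r41=101001 pc3: +8 =294
r42=101010 pc3: +8 =302
r43=101011 pc4: +16 =318
r44=101100 pc3: +8 =326
r45=101101 pc4: +16 =342
r46=101110 pc4: +16 =358
r47=101111 pc5: +32 =390
r48=110000 pc2: +4 =394
r49=110001 pc3: +8 =402
r50=110010 pc3: +8 =410
r51=110011 pc4: +16 =426
r52=110100 pc3: +8 =434
r53=110101 pc4: +16 =450
r54=110110 pc4: +16 =466
r55=110111 pc5: +32 =498
r56=111000 pc3: +8 =506
r57=111001 pc4: +16 =522
r58=111010 pc4: +16 =538
r59=111011 pc5: +32 =570
r60=111100 pc4: +16 =586
r61=111101 pc5: +32 =618
r62=111110 pc5: +32 =650
r63=111111 pc6: +64 =714
r64=1000000 pc1: +2 =716
r65=1000001 pc2: +4 =720
r66=1000010 pc2: +4 =724
r67=1000011 pc3: +8 =732
r68=1000100 pc2: +4 =736
r69=1000101 pc3: +8 =744
r70=1000110 pc3: +8 =752
r71=1000111 pc4: +16 =768
r72=1001000 pc2: +4 =772
r73=1001001 pc3: +8 =780
r74=1001010 pc3: +8 =788
r75=1001011 pc4: +16 =804
r76=1001100 pc3: +8 =812
r77=1001101 pc4: +16 =828
r78=1001110 pc4: +16 =844
r79=1001111 pc5: +32 =876
r80=1010000 pc2: +4 =880
r81=1010001 pc3: +8 =888
r82=1010010 pc3: +8 =896
r83=1010011 pc4: +16 =912
r84=1010100 pc3: +8 =920
r85=1010101 pc4: +16 =936
r86=1010110 pc4: +16 =952
r87=1010111 pc5: +32 =984
r88=1011000 pc3: +8 =992
r89=1011001 pc4: +16 =1008
r90=1011010 pc4: +16 =1024
r91=1011011 pc5: +32 =1056
r92=1011100 pc4: +16 =1072
r93=1011101 pc5: +32 =1104
r94=1011110 pc5: +32 =1136
r95=1011111 pc6: +64 =1200
r96=1100000 pc2: +4 =1204
r97=1100001 pc3: +8 =1212
r98=1100010 pc3: +8 =1220
r99=1100011 pc4: +16 =1236
r100=1100100 pc3: +8 =1244
r101=1100101 pc4: +16 =1260
r102=1100110 pc4: +16 =1276
r103=1100111 pc5: +32 =1308
r104=1101000 pc3: +8 =1316
r105=1101001 pc4: +16 =1332
r106=1101010 pc4: +16 =1348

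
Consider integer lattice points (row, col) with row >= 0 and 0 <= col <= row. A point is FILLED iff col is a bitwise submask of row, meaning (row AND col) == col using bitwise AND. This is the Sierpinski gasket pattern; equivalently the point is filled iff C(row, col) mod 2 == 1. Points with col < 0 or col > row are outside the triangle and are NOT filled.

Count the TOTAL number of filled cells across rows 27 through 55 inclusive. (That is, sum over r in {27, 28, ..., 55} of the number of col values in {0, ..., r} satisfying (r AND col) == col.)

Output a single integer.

r27=11011 pc4: +16 =16
r28=11100 pc3: +8 =24
r29=11101 pc4: +16 =40
r30=11110 pc4: +16 =56
r31=11111 pc5: +32 =88
r32=100000 pc1: +2 =90
r33=100001 pc2: +4 =94
r34=100010 pc2: +4 =98
r35=100011 pc3: +8 =106
r36=100100 pc2: +4 =110
r37=100101 pc3: +8 =118
r38=100110 pc3: +8 =126
r39=100111 pc4: +16 =142
r40=101000 pc2: +4 =146
r41=101001 pc3: +8 =154
r42=101010 pc3: +8 =162
r43=101011 pc4: +16 =178
r44=101100 pc3: +8 =186
r45=101101 pc4: +16 =202
r46=101110 pc4: +16 =218
r47=101111 pc5: +32 =250
r48=110000 pc2: +4 =254
r49=110001 pc3: +8 =262
r50=110010 pc3: +8 =270
r51=110011 pc4: +16 =286
r52=110100 pc3: +8 =294
r53=110101 pc4: +16 =310
r54=110110 pc4: +16 =326
r55=110111 pc5: +32 =358

Answer: 358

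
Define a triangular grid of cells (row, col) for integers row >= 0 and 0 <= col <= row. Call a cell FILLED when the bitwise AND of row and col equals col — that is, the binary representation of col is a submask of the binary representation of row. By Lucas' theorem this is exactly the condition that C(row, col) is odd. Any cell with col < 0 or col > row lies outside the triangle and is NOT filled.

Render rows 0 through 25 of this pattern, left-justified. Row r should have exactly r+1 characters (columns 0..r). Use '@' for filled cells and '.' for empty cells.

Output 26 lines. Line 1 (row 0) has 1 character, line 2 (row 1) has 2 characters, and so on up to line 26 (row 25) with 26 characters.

r0=0: @
r1=1: @@
r2=10: @.@
r3=11: @@@@
r4=100: @...@
r5=101: @@..@@
r6=110: @.@.@.@
r7=111: @@@@@@@@
r8=1000: @.......@
r9=1001: @@......@@
r10=1010: @.@.....@.@
r11=1011: @@@@....@@@@
r12=1100: @...@...@...@
r13=1101: @@..@@..@@..@@
r14=1110: @.@.@.@.@.@.@.@
r15=1111: @@@@@@@@@@@@@@@@
r16=10000: @...............@
r17=10001: @@..............@@
r18=10010: @.@.............@.@
r19=10011: @@@@............@@@@
r20=10100: @...@...........@...@
r21=10101: @@..@@..........@@..@@
r22=10110: @.@.@.@.........@.@.@.@
r23=10111: @@@@@@@@........@@@@@@@@
r24=11000: @.......@.......@.......@
r25=11001: @@......@@......@@......@@

Answer: @
@@
@.@
@@@@
@...@
@@..@@
@.@.@.@
@@@@@@@@
@.......@
@@......@@
@.@.....@.@
@@@@....@@@@
@...@...@...@
@@..@@..@@..@@
@.@.@.@.@.@.@.@
@@@@@@@@@@@@@@@@
@...............@
@@..............@@
@.@.............@.@
@@@@............@@@@
@...@...........@...@
@@..@@..........@@..@@
@.@.@.@.........@.@.@.@
@@@@@@@@........@@@@@@@@
@.......@.......@.......@
@@......@@......@@......@@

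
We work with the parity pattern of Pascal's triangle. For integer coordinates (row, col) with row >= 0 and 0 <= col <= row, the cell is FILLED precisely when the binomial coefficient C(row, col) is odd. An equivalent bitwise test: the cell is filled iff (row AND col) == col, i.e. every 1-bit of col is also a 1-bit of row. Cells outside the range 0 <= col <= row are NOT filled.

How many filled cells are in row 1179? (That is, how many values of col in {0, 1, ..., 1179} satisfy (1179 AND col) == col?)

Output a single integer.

Answer: 64

Derivation:
1179 in binary = 10010011011
popcount(1179) = number of 1-bits in 10010011011 = 6
A col c satisfies (1179 AND c) == c iff every set bit of c is also set in 1179; each of the 6 set bits of 1179 can independently be on or off in c.
count = 2^6 = 64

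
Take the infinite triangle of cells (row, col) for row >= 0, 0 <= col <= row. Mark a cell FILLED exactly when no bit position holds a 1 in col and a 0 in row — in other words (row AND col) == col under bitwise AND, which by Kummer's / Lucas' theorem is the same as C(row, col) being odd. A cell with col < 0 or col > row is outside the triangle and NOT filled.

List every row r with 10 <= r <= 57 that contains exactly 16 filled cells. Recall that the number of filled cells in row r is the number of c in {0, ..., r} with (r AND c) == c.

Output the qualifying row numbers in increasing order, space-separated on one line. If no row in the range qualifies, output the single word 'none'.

Row r has 2^popcount(r) filled cells, so we need popcount(r) = log2(16) = 4.
Scan r = 10..57 and keep those with exactly 4 one-bits:
r=10=1010 popcount=2 -> skip
r=11=1011 popcount=3 -> skip
r=12=1100 popcount=2 -> skip
r=13=1101 popcount=3 -> skip
r=14=1110 popcount=3 -> skip
r=15=1111 popcount=4 -> KEEP
r=16=10000 popcount=1 -> skip
r=17=10001 popcount=2 -> skip
r=18=10010 popcount=2 -> skip
r=19=10011 popcount=3 -> skip
r=20=10100 popcount=2 -> skip
r=21=10101 popcount=3 -> skip
r=22=10110 popcount=3 -> skip
r=23=10111 popcount=4 -> KEEP
r=24=11000 popcount=2 -> skip
r=25=11001 popcount=3 -> skip
r=26=11010 popcount=3 -> skip
r=27=11011 popcount=4 -> KEEP
r=28=11100 popcount=3 -> skip
r=29=11101 popcount=4 -> KEEP
r=30=11110 popcount=4 -> KEEP
r=31=11111 popcount=5 -> skip
r=32=100000 popcount=1 -> skip
r=33=100001 popcount=2 -> skip
r=34=100010 popcount=2 -> skip
r=35=100011 popcount=3 -> skip
r=36=100100 popcount=2 -> skip
r=37=100101 popcount=3 -> skip
r=38=100110 popcount=3 -> skip
r=39=100111 popcount=4 -> KEEP
r=40=101000 popcount=2 -> skip
r=41=101001 popcount=3 -> skip
r=42=101010 popcount=3 -> skip
r=43=101011 popcount=4 -> KEEP
r=44=101100 popcount=3 -> skip
r=45=101101 popcount=4 -> KEEP
r=46=101110 popcount=4 -> KEEP
r=47=101111 popcount=5 -> skip
r=48=110000 popcount=2 -> skip
r=49=110001 popcount=3 -> skip
r=50=110010 popcount=3 -> skip
r=51=110011 popcount=4 -> KEEP
r=52=110100 popcount=3 -> skip
r=53=110101 popcount=4 -> KEEP
r=54=110110 popcount=4 -> KEEP
r=55=110111 popcount=5 -> skip
r=56=111000 popcount=3 -> skip
r=57=111001 popcount=4 -> KEEP
Kept rows: 15 23 27 29 30 39 43 45 46 51 53 54 57

Answer: 15 23 27 29 30 39 43 45 46 51 53 54 57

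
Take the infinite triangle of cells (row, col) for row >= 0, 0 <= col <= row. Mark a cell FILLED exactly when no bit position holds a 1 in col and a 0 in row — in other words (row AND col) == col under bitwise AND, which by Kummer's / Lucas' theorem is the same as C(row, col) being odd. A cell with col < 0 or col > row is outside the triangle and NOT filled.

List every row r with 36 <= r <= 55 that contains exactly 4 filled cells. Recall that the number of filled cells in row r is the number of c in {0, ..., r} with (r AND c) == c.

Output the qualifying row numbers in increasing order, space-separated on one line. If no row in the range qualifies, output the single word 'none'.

Answer: 36 40 48

Derivation:
Row r has 2^popcount(r) filled cells, so we need popcount(r) = log2(4) = 2.
Scan r = 36..55 and keep those with exactly 2 one-bits:
r=36=100100 popcount=2 -> KEEP
r=37=100101 popcount=3 -> skip
r=38=100110 popcount=3 -> skip
r=39=100111 popcount=4 -> skip
r=40=101000 popcount=2 -> KEEP
r=41=101001 popcount=3 -> skip
r=42=101010 popcount=3 -> skip
r=43=101011 popcount=4 -> skip
r=44=101100 popcount=3 -> skip
r=45=101101 popcount=4 -> skip
r=46=101110 popcount=4 -> skip
r=47=101111 popcount=5 -> skip
r=48=110000 popcount=2 -> KEEP
r=49=110001 popcount=3 -> skip
r=50=110010 popcount=3 -> skip
r=51=110011 popcount=4 -> skip
r=52=110100 popcount=3 -> skip
r=53=110101 popcount=4 -> skip
r=54=110110 popcount=4 -> skip
r=55=110111 popcount=5 -> skip
Kept rows: 36 40 48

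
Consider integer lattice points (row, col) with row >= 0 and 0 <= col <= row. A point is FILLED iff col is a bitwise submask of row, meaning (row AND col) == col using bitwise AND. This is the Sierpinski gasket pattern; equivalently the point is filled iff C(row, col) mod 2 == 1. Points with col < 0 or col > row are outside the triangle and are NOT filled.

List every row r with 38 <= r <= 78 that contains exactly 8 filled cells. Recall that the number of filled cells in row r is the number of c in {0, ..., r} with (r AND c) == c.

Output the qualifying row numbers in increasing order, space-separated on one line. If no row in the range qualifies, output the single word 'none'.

Answer: 38 41 42 44 49 50 52 56 67 69 70 73 74 76

Derivation:
Row r has 2^popcount(r) filled cells, so we need popcount(r) = log2(8) = 3.
Scan r = 38..78 and keep those with exactly 3 one-bits:
r=38=100110 popcount=3 -> KEEP
r=39=100111 popcount=4 -> skip
r=40=101000 popcount=2 -> skip
r=41=101001 popcount=3 -> KEEP
r=42=101010 popcount=3 -> KEEP
r=43=101011 popcount=4 -> skip
r=44=101100 popcount=3 -> KEEP
r=45=101101 popcount=4 -> skip
r=46=101110 popcount=4 -> skip
r=47=101111 popcount=5 -> skip
r=48=110000 popcount=2 -> skip
r=49=110001 popcount=3 -> KEEP
r=50=110010 popcount=3 -> KEEP
r=51=110011 popcount=4 -> skip
r=52=110100 popcount=3 -> KEEP
r=53=110101 popcount=4 -> skip
r=54=110110 popcount=4 -> skip
r=55=110111 popcount=5 -> skip
r=56=111000 popcount=3 -> KEEP
r=57=111001 popcount=4 -> skip
r=58=111010 popcount=4 -> skip
r=59=111011 popcount=5 -> skip
r=60=111100 popcount=4 -> skip
r=61=111101 popcount=5 -> skip
r=62=111110 popcount=5 -> skip
r=63=111111 popcount=6 -> skip
r=64=1000000 popcount=1 -> skip
r=65=1000001 popcount=2 -> skip
r=66=1000010 popcount=2 -> skip
r=67=1000011 popcount=3 -> KEEP
r=68=1000100 popcount=2 -> skip
r=69=1000101 popcount=3 -> KEEP
r=70=1000110 popcount=3 -> KEEP
r=71=1000111 popcount=4 -> skip
r=72=1001000 popcount=2 -> skip
r=73=1001001 popcount=3 -> KEEP
r=74=1001010 popcount=3 -> KEEP
r=75=1001011 popcount=4 -> skip
r=76=1001100 popcount=3 -> KEEP
r=77=1001101 popcount=4 -> skip
r=78=1001110 popcount=4 -> skip
Kept rows: 38 41 42 44 49 50 52 56 67 69 70 73 74 76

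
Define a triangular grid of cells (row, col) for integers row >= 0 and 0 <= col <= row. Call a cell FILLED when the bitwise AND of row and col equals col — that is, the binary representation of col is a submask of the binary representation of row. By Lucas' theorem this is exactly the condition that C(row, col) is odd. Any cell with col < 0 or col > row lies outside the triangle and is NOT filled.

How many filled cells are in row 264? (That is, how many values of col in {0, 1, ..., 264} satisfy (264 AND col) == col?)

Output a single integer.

264 in binary = 100001000
popcount(264) = number of 1-bits in 100001000 = 2
A col c satisfies (264 AND c) == c iff every set bit of c is also set in 264; each of the 2 set bits of 264 can independently be on or off in c.
count = 2^2 = 4

Answer: 4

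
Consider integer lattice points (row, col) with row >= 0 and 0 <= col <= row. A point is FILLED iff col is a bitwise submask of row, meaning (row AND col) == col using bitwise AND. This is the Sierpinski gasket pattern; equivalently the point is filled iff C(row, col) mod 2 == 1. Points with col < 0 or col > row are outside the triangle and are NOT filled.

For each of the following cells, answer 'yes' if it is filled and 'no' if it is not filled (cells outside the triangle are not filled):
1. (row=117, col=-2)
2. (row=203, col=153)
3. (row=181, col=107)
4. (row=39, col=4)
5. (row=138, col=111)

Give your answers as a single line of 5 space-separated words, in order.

(117,-2): col outside [0, 117] -> not filled
(203,153): row=0b11001011, col=0b10011001, row AND col = 0b10001001 = 137; 137 != 153 -> empty
(181,107): row=0b10110101, col=0b1101011, row AND col = 0b100001 = 33; 33 != 107 -> empty
(39,4): row=0b100111, col=0b100, row AND col = 0b100 = 4; 4 == 4 -> filled
(138,111): row=0b10001010, col=0b1101111, row AND col = 0b1010 = 10; 10 != 111 -> empty

Answer: no no no yes no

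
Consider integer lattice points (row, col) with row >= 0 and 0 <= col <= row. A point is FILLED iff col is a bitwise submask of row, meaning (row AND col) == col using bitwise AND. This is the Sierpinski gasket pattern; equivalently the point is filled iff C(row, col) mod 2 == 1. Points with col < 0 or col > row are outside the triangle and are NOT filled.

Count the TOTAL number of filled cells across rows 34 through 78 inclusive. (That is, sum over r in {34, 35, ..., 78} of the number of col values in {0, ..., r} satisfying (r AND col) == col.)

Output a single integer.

Answer: 610

Derivation:
r34=100010 pc2: +4 =4
r35=100011 pc3: +8 =12
r36=100100 pc2: +4 =16
r37=100101 pc3: +8 =24
r38=100110 pc3: +8 =32
r39=100111 pc4: +16 =48
r40=101000 pc2: +4 =52
r41=101001 pc3: +8 =60
r42=101010 pc3: +8 =68
r43=101011 pc4: +16 =84
r44=101100 pc3: +8 =92
r45=101101 pc4: +16 =108
r46=101110 pc4: +16 =124
r47=101111 pc5: +32 =156
r48=110000 pc2: +4 =160
r49=110001 pc3: +8 =168
r50=110010 pc3: +8 =176
r51=110011 pc4: +16 =192
r52=110100 pc3: +8 =200
r53=110101 pc4: +16 =216
r54=110110 pc4: +16 =232
r55=110111 pc5: +32 =264
r56=111000 pc3: +8 =272
r57=111001 pc4: +16 =288
r58=111010 pc4: +16 =304
r59=111011 pc5: +32 =336
r60=111100 pc4: +16 =352
r61=111101 pc5: +32 =384
r62=111110 pc5: +32 =416
r63=111111 pc6: +64 =480
r64=1000000 pc1: +2 =482
r65=1000001 pc2: +4 =486
r66=1000010 pc2: +4 =490
r67=1000011 pc3: +8 =498
r68=1000100 pc2: +4 =502
r69=1000101 pc3: +8 =510
r70=1000110 pc3: +8 =518
r71=1000111 pc4: +16 =534
r72=1001000 pc2: +4 =538
r73=1001001 pc3: +8 =546
r74=1001010 pc3: +8 =554
r75=1001011 pc4: +16 =570
r76=1001100 pc3: +8 =578
r77=1001101 pc4: +16 =594
r78=1001110 pc4: +16 =610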